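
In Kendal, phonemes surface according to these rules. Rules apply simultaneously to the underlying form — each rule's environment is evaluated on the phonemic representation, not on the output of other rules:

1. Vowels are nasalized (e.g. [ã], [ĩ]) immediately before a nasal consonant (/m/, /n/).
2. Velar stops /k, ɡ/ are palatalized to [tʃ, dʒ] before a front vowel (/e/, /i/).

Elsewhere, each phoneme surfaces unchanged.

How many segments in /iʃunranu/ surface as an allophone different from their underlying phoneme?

Segments that undergo a rule: /u/ → [ũ] (rule 1); /a/ → [ã] (rule 1).
All other segments surface unchanged.

2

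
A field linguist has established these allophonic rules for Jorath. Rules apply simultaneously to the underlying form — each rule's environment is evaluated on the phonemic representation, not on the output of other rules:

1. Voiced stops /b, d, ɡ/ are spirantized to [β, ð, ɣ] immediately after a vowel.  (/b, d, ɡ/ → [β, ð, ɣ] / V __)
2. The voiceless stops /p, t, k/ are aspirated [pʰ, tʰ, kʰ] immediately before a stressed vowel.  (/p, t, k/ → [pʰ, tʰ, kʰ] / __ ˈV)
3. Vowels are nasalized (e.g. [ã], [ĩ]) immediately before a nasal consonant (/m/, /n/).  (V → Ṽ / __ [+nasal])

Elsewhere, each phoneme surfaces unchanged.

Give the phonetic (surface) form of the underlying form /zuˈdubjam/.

/u/ (between /z/ and /d/) fails the environment for rule 3, so it stays [u].
Rule 1 applies to /d/ (between /u/ and /u/: immediately after a vowel) → [ð].
/u/ (between /d/ and /b/): rule 3 targets it, but not before a nasal consonant → unchanged [u].
/b/ (between /u/ and /j/) occurs immediately after a vowel → [β] by rule 1.
/a/ (between /j/ and /m/): before a nasal consonant, so rule 3 applies → [ã].

[zuˈðuβjãm]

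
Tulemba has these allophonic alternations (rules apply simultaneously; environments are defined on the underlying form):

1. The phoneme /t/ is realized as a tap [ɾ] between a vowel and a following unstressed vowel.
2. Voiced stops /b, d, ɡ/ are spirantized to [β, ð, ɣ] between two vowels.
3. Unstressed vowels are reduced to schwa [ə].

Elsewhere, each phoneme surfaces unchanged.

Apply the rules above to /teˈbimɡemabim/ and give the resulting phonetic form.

[təˈβimɡəməβəm]

/t/ (word-initial) is in the target of rule 1 but the environment (between a vowel and a following unstressed vowel) is not met → [t].
/e/ (between /t/ and /b/) occurs in an unstressed syllable → [ə] by rule 3.
/b/ — between /e/ and /i/, between two vowels — surfaces as [β] (rule 2).
/i/ (between /b/ and /m/): rule 3 targets it, but not in an unstressed syllable → unchanged [i].
/m/ stays [m].
/ɡ/ (between /m/ and /e/) fails the environment for rule 2, so it stays [ɡ].
Rule 3 applies to /e/ (between /ɡ/ and /m/: in an unstressed syllable) → [ə].
/m/ (between /e/ and /a/): no rule targets it → [m].
/a/ (between /m/ and /b/): in an unstressed syllable, so rule 3 applies → [ə].
/b/ meets the environment for rule 2 (between two vowels) → [β].
/i/ meets the environment for rule 3 (in an unstressed syllable) → [ə].
/m/ stays [m].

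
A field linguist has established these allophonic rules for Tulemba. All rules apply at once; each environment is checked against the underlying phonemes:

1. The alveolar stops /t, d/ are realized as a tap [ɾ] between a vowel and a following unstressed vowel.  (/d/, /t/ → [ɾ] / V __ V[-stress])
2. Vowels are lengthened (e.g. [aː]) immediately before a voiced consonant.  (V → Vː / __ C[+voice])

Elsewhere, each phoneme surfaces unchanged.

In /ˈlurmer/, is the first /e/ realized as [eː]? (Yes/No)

Yes

/e/ meets the environment for rule 2 (before a voiced consonant) → [eː].
The actual realization is [eː], which matches [eː].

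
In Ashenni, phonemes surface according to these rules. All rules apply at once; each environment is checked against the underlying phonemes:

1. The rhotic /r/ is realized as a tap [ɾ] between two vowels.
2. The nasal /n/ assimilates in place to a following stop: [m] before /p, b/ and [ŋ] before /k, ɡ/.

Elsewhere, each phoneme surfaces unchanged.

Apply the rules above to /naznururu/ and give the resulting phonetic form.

/n/ (word-initial): rule 2 targets it, but not before a labial or velar stop → unchanged [n].
/a/ — not in any rule's target class → [a].
/z/ (between /a/ and /n/): no rule targets it → [z].
/n/ (between /z/ and /u/): rule 2 targets it, but not before a labial or velar stop → unchanged [n].
/u/ stays [u].
/r/ — between /u/ and /u/, between two vowels — surfaces as [ɾ] (rule 1).
/u/ (between /r/ and /r/) is unaffected → [u].
/r/ — between /u/ and /u/, between two vowels — surfaces as [ɾ] (rule 1).
/u/ stays [u].

[naznuɾuɾu]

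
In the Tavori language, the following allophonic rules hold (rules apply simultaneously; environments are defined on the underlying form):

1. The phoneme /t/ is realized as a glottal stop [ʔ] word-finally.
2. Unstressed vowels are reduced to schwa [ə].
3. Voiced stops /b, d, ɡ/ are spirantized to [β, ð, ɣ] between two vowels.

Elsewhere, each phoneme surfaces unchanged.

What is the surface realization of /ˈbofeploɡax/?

/b/ (word-initial): rule 3 targets it, but not between two vowels → unchanged [b].
/o/ (between /b/ and /f/) fails the environment for rule 2, so it stays [o].
/f/ (between /o/ and /e/) is unaffected → [f].
Rule 2 applies to /e/ (between /f/ and /p/: in an unstressed syllable) → [ə].
/p/ stays [p].
/l/ (between /p/ and /o/) is unaffected → [l].
/o/ — between /l/ and /ɡ/, in an unstressed syllable — surfaces as [ə] (rule 2).
/ɡ/ meets the environment for rule 3 (between two vowels) → [ɣ].
/a/ (between /ɡ/ and /x/) occurs in an unstressed syllable → [ə] by rule 2.
/x/ (word-final) is unaffected → [x].

[ˈbofəpləɣəx]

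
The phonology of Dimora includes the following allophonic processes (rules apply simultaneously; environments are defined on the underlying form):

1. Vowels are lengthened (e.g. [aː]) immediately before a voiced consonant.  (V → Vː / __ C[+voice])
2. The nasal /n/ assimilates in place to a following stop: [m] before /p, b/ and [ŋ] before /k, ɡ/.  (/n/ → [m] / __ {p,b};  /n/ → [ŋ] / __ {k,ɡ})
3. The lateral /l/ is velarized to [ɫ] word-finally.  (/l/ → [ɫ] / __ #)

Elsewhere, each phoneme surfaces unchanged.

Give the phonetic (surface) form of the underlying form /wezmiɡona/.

[weːzmiːɡoːna]

/w/ (word-initial) is unaffected → [w].
/e/ (between /w/ and /z/): before a voiced consonant, so rule 1 applies → [eː].
/z/ — not in any rule's target class → [z].
/m/ — not in any rule's target class → [m].
/i/ meets the environment for rule 1 (before a voiced consonant) → [iː].
/ɡ/ (between /i/ and /o/): no rule targets it → [ɡ].
Rule 1 applies to /o/ (between /ɡ/ and /n/: before a voiced consonant) → [oː].
/n/ — between /o/ and /a/; rule 2 does not apply here → [n].
/a/ — word-final; rule 1 does not apply here → [a].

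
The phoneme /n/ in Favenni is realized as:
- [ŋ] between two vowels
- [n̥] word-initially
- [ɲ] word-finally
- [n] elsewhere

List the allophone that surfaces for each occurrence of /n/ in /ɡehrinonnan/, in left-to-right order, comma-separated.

Occurrence 1 (position 6): between two vowels → [ŋ].
Occurrence 2 (position 8): no conditioning environment matches → elsewhere allophone [n].
Occurrence 3 (position 9): no conditioning environment matches → elsewhere allophone [n].
Occurrence 4 (position 11): word-finally → [ɲ].

[ŋ], [n], [n], [ɲ]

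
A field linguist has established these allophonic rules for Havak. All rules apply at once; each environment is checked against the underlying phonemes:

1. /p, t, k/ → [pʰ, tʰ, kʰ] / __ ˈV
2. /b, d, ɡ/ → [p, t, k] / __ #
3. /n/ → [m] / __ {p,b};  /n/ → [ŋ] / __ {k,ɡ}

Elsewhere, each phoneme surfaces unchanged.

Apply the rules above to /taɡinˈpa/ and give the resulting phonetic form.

/t/ — word-initial; rule 1 does not apply here → [t].
/a/ stays [a].
/ɡ/ (between /a/ and /i/) fails the environment for rule 2, so it stays [ɡ].
/i/ (between /ɡ/ and /n/) is unaffected → [i].
/n/ meets the environment for rule 3 (before a labial or velar stop) → [m].
/p/ (between /n/ and /a/) occurs immediately before a stressed vowel → [pʰ] by rule 1.
/a/ stays [a].

[taɡimˈpʰa]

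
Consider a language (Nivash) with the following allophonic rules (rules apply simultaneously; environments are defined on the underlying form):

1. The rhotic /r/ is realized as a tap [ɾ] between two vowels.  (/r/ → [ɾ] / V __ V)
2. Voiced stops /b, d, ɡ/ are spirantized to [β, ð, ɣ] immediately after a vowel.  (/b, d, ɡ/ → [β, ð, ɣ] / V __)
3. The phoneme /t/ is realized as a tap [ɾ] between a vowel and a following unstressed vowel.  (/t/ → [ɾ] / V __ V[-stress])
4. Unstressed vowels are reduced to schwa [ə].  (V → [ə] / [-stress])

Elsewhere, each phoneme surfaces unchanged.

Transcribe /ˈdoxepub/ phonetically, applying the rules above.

[ˈdoxəpəβ]

/d/ — word-initial; rule 2 does not apply here → [d].
/o/ (between /d/ and /x/) fails the environment for rule 4, so it stays [o].
/x/ stays [x].
/e/ — between /x/ and /p/, in an unstressed syllable — surfaces as [ə] (rule 4).
/p/ (between /e/ and /u/): no rule targets it → [p].
/u/ (between /p/ and /b/): in an unstressed syllable, so rule 4 applies → [ə].
/b/ — word-final, immediately after a vowel — surfaces as [β] (rule 2).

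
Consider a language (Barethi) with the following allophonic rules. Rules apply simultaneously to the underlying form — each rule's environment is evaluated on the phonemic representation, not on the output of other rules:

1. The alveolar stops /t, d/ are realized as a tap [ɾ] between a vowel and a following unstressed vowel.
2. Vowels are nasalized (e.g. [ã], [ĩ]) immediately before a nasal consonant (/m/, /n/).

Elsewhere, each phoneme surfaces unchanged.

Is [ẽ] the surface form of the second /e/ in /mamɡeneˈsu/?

No

/e/ (between /n/ and /s/) is in the target of rule 2 but the environment (before a nasal consonant) is not met → [e].
The actual realization is [e], not [ẽ].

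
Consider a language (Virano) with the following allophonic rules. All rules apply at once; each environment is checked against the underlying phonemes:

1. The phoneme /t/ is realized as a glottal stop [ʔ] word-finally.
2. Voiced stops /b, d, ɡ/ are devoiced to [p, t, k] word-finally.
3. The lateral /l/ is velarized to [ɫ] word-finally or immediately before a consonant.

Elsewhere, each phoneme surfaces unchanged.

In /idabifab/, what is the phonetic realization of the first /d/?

[d]

/d/ (between /i/ and /a/) is in the target of rule 2 but the environment (word-finally) is not met → [d].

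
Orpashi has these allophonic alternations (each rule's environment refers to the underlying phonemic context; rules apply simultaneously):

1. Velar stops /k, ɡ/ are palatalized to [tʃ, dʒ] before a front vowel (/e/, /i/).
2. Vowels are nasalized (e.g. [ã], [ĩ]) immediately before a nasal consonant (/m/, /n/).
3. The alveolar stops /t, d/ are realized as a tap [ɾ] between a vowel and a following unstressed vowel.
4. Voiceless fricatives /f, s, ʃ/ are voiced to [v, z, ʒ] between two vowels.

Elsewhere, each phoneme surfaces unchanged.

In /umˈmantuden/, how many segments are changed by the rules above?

Segments that undergo a rule: /u/ → [ũ] (rule 2); /a/ → [ã] (rule 2); /d/ → [ɾ] (rule 3); /e/ → [ẽ] (rule 2).
All other segments surface unchanged.

4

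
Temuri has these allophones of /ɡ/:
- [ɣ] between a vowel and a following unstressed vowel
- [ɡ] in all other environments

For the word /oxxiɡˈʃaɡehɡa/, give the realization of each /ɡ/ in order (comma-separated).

Occurrence 1 (position 5): no conditioning environment matches → elsewhere allophone [ɡ].
Occurrence 2 (position 8): between a vowel and a following unstressed vowel → [ɣ].
Occurrence 3 (position 11): no conditioning environment matches → elsewhere allophone [ɡ].

[ɡ], [ɣ], [ɡ]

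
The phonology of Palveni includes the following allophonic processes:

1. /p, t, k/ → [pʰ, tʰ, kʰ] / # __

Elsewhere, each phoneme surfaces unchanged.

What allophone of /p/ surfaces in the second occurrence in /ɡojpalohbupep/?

[p]

/p/ (between /u/ and /e/): rule 1 targets it, but not word-initially → unchanged [p].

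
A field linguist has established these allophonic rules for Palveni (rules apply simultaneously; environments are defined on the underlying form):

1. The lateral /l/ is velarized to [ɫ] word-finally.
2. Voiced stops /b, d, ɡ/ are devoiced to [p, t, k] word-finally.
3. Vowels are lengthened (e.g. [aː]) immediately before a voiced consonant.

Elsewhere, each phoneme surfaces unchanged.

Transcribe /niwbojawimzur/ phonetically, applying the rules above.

[niːwboːjaːwiːmzuːr]

/n/ (word-initial) is unaffected → [n].
/i/ (between /n/ and /w/) occurs before a voiced consonant → [iː] by rule 3.
/w/ stays [w].
/b/ — between /w/ and /o/; rule 2 does not apply here → [b].
/o/ — between /b/ and /j/, before a voiced consonant — surfaces as [oː] (rule 3).
/j/ (between /o/ and /a/) is unaffected → [j].
/a/ (between /j/ and /w/): before a voiced consonant, so rule 3 applies → [aː].
/w/ (between /a/ and /i/): no rule targets it → [w].
/i/ (between /w/ and /m/) occurs before a voiced consonant → [iː] by rule 3.
/m/ (between /i/ and /z/): no rule targets it → [m].
/z/ (between /m/ and /u/): no rule targets it → [z].
Rule 3 applies to /u/ (between /z/ and /r/: before a voiced consonant) → [uː].
/r/ stays [r].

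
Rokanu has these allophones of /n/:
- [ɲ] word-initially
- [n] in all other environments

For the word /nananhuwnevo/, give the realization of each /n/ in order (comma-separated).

[ɲ], [n], [n], [n]

Occurrence 1 (position 1): word-initially → [ɲ].
Occurrence 2 (position 3): no conditioning environment matches → elsewhere allophone [n].
Occurrence 3 (position 5): no conditioning environment matches → elsewhere allophone [n].
Occurrence 4 (position 9): no conditioning environment matches → elsewhere allophone [n].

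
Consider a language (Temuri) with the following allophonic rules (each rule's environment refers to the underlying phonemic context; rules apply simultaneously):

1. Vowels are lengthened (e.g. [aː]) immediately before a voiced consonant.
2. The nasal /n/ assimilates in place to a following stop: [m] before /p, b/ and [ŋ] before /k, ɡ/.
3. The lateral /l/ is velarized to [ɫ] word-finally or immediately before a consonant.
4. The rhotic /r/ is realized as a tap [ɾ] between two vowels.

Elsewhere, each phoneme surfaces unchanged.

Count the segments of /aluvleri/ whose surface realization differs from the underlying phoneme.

Segments that undergo a rule: /a/ → [aː] (rule 1); /u/ → [uː] (rule 1); /e/ → [eː] (rule 1); /r/ → [ɾ] (rule 4).
All other segments surface unchanged.

4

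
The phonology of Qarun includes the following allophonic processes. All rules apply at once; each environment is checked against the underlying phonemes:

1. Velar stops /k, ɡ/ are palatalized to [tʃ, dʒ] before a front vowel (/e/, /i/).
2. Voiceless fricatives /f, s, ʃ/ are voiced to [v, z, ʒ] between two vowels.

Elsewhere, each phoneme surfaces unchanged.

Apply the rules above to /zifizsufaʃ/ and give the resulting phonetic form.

/z/ (word-initial): no rule targets it → [z].
/i/ (between /z/ and /f/) is unaffected → [i].
/f/ (between /i/ and /i/): between two vowels, so rule 2 applies → [v].
/i/ (between /f/ and /z/): no rule targets it → [i].
/z/ (between /i/ and /s/) is unaffected → [z].
/s/ (between /z/ and /u/): rule 2 targets it, but not between two vowels → unchanged [s].
/u/ (between /s/ and /f/): no rule targets it → [u].
/f/ (between /u/ and /a/) occurs between two vowels → [v] by rule 2.
/a/ (between /f/ and /ʃ/): no rule targets it → [a].
/ʃ/ (word-final) is in the target of rule 2 but the environment (between two vowels) is not met → [ʃ].

[zivizsuvaʃ]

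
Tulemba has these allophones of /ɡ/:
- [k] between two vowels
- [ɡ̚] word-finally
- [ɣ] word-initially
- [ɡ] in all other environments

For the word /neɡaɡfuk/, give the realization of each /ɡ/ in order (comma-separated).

[k], [ɡ]

Occurrence 1 (position 3): between two vowels → [k].
Occurrence 2 (position 5): no conditioning environment matches → elsewhere allophone [ɡ].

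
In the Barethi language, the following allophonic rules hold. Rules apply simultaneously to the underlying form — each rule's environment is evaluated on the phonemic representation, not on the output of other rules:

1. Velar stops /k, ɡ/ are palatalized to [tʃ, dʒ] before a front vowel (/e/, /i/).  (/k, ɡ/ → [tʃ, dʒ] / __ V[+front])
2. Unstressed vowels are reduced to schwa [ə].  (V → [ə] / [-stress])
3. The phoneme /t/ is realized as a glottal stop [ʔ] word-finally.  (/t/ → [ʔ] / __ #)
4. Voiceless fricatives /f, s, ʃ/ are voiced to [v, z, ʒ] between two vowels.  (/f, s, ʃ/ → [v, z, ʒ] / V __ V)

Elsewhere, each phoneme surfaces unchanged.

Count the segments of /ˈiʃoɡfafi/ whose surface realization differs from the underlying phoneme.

Segments that undergo a rule: /ʃ/ → [ʒ] (rule 4); /o/ → [ə] (rule 2); /a/ → [ə] (rule 2); /f/ → [v] (rule 4); /i/ → [ə] (rule 2).
All other segments surface unchanged.

5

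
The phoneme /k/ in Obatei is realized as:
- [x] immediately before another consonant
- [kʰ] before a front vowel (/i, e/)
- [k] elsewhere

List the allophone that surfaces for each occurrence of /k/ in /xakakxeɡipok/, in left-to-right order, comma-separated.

Occurrence 1 (position 3): no conditioning environment matches → elsewhere allophone [k].
Occurrence 2 (position 5): immediately before another consonant → [x].
Occurrence 3 (position 12): no conditioning environment matches → elsewhere allophone [k].

[k], [x], [k]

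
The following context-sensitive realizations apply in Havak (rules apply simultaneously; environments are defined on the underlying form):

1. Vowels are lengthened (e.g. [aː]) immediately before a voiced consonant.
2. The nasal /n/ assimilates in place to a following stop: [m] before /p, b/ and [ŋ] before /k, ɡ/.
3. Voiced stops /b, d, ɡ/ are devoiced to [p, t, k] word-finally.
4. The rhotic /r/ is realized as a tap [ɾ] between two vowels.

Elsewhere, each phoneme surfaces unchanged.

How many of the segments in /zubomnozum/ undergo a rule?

4

Segments that undergo a rule: /u/ → [uː] (rule 1); /o/ → [oː] (rule 1); /o/ → [oː] (rule 1); /u/ → [uː] (rule 1).
All other segments surface unchanged.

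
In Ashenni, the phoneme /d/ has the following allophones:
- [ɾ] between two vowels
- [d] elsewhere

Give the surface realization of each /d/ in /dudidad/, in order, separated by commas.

Occurrence 1 (position 1): no conditioning environment matches → elsewhere allophone [d].
Occurrence 2 (position 3): between two vowels → [ɾ].
Occurrence 3 (position 5): between two vowels → [ɾ].
Occurrence 4 (position 7): no conditioning environment matches → elsewhere allophone [d].

[d], [ɾ], [ɾ], [d]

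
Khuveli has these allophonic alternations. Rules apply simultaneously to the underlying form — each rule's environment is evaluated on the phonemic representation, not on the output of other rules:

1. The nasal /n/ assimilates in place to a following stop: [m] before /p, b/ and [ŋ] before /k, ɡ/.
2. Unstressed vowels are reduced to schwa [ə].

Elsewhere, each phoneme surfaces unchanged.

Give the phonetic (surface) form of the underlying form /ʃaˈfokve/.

[ʃəˈfokvə]

/a/ meets the environment for rule 2 (in an unstressed syllable) → [ə].
/o/ (between /f/ and /k/) fails the environment for rule 2, so it stays [o].
/e/ meets the environment for rule 2 (in an unstressed syllable) → [ə].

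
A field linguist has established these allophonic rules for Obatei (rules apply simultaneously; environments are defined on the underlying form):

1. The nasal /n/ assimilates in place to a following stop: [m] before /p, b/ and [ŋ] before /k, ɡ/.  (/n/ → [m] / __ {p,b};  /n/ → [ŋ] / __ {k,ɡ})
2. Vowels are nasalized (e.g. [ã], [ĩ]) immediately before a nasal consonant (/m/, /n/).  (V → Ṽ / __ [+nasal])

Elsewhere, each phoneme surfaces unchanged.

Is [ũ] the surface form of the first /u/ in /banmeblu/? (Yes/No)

No

/u/ (word-final) is in the target of rule 2 but the environment (before a nasal consonant) is not met → [u].
The actual realization is [u], not [ũ].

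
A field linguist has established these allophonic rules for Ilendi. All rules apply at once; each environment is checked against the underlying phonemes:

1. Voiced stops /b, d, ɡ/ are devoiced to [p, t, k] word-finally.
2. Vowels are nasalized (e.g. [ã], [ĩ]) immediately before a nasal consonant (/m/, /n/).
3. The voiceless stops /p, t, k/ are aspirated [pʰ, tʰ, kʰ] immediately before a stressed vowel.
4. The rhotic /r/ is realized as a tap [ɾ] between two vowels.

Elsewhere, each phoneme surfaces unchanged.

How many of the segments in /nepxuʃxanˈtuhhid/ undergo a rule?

3

Segments that undergo a rule: /a/ → [ã] (rule 2); /t/ → [tʰ] (rule 3); /d/ → [t] (rule 1).
All other segments surface unchanged.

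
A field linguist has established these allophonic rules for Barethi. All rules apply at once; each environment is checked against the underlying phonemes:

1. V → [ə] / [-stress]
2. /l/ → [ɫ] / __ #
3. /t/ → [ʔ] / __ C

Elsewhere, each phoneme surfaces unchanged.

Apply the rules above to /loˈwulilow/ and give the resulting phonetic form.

[ləˈwulələw]

/l/ (word-initial): rule 2 targets it, but not word-finally → unchanged [l].
/o/ meets the environment for rule 1 (in an unstressed syllable) → [ə].
/w/ (between /o/ and /u/): no rule targets it → [w].
/u/ — between /w/ and /l/; rule 1 does not apply here → [u].
/l/ (between /u/ and /i/): rule 2 targets it, but not word-finally → unchanged [l].
/i/ meets the environment for rule 1 (in an unstressed syllable) → [ə].
/l/ (between /i/ and /o/): rule 2 targets it, but not word-finally → unchanged [l].
/o/ (between /l/ and /w/) occurs in an unstressed syllable → [ə] by rule 1.
/w/ (word-final): no rule targets it → [w].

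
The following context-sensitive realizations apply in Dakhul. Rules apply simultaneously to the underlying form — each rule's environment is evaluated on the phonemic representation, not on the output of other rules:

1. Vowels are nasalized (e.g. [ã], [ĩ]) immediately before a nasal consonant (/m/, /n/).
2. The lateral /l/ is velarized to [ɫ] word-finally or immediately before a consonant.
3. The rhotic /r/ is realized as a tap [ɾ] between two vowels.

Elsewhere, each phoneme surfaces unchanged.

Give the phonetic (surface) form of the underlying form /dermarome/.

/d/ (word-initial): no rule targets it → [d].
/e/ (between /d/ and /r/) is in the target of rule 1 but the environment (before a nasal consonant) is not met → [e].
/r/ (between /e/ and /m/): rule 3 targets it, but not between two vowels → unchanged [r].
/m/ stays [m].
/a/ — between /m/ and /r/; rule 1 does not apply here → [a].
/r/ — between /a/ and /o/, between two vowels — surfaces as [ɾ] (rule 3).
/o/ (between /r/ and /m/) occurs before a nasal consonant → [õ] by rule 1.
/m/ (between /o/ and /e/): no rule targets it → [m].
/e/ — word-final; rule 1 does not apply here → [e].

[dermaɾõme]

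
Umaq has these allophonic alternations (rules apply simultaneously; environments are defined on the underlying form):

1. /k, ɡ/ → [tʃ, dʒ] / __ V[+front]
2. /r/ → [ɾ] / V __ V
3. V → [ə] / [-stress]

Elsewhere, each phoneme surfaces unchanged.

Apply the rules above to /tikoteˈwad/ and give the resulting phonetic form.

/t/ stays [t].
/i/ (between /t/ and /k/): in an unstressed syllable, so rule 3 applies → [ə].
/k/ (between /i/ and /o/) fails the environment for rule 1, so it stays [k].
/o/ (between /k/ and /t/): in an unstressed syllable, so rule 3 applies → [ə].
/t/ (between /o/ and /e/) is unaffected → [t].
Rule 3 applies to /e/ (between /t/ and /w/: in an unstressed syllable) → [ə].
/w/ — not in any rule's target class → [w].
/a/ (between /w/ and /d/): rule 3 targets it, but not in an unstressed syllable → unchanged [a].
/d/ stays [d].

[təkətəˈwad]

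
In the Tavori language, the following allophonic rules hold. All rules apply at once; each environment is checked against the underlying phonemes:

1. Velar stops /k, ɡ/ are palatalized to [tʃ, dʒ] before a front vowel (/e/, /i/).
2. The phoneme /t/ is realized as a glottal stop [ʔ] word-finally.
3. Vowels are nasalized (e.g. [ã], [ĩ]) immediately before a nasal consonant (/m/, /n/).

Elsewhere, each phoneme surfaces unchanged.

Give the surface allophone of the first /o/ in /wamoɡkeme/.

[o]

/o/ (between /m/ and /ɡ/): rule 3 targets it, but not before a nasal consonant → unchanged [o].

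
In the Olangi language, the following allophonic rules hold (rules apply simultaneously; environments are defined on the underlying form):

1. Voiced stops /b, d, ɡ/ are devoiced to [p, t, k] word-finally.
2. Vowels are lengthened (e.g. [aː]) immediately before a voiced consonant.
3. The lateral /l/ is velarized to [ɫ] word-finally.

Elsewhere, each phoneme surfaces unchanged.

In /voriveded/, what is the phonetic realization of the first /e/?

[eː]

/e/ (between /v/ and /d/): before a voiced consonant, so rule 2 applies → [eː].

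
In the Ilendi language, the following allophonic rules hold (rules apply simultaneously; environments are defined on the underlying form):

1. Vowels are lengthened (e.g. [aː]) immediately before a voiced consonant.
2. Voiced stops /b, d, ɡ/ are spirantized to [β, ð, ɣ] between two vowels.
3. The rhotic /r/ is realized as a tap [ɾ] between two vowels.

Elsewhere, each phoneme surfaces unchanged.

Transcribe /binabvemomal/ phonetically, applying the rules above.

[biːnaːbveːmoːmaːl]

/b/ — word-initial; rule 2 does not apply here → [b].
/i/ (between /b/ and /n/): before a voiced consonant, so rule 1 applies → [iː].
/n/ stays [n].
/a/ (between /n/ and /b/) occurs before a voiced consonant → [aː] by rule 1.
/b/ — between /a/ and /v/; rule 2 does not apply here → [b].
/v/ (between /b/ and /e/) is unaffected → [v].
/e/ meets the environment for rule 1 (before a voiced consonant) → [eː].
/m/ — not in any rule's target class → [m].
/o/ meets the environment for rule 1 (before a voiced consonant) → [oː].
/m/ stays [m].
/a/ — between /m/ and /l/, before a voiced consonant — surfaces as [aː] (rule 1).
/l/ — not in any rule's target class → [l].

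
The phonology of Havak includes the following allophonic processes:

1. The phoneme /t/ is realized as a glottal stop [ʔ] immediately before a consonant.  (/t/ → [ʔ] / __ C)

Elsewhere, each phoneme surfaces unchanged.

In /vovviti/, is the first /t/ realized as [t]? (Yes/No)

/t/ — between /i/ and /i/; rule 1 does not apply here → [t].
The actual realization is [t], which matches [t].

Yes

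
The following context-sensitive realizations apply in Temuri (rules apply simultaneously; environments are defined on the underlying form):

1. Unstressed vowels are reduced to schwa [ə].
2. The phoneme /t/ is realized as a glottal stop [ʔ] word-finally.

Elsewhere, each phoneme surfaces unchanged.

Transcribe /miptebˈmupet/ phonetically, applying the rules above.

[məptəbˈmupəʔ]

/i/ (between /m/ and /p/): in an unstressed syllable, so rule 1 applies → [ə].
/t/ (between /p/ and /e/) is in the target of rule 2 but the environment (word-finally) is not met → [t].
/e/ meets the environment for rule 1 (in an unstressed syllable) → [ə].
/u/ (between /m/ and /p/) is in the target of rule 1 but the environment (in an unstressed syllable) is not met → [u].
/e/ — between /p/ and /t/, in an unstressed syllable — surfaces as [ə] (rule 1).
/t/ (word-final): word-finally, so rule 2 applies → [ʔ].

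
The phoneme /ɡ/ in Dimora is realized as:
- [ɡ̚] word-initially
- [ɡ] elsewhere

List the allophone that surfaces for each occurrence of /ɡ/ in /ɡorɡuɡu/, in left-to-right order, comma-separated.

Occurrence 1 (position 1): word-initially → [ɡ̚].
Occurrence 2 (position 4): no conditioning environment matches → elsewhere allophone [ɡ].
Occurrence 3 (position 6): no conditioning environment matches → elsewhere allophone [ɡ].

[ɡ̚], [ɡ], [ɡ]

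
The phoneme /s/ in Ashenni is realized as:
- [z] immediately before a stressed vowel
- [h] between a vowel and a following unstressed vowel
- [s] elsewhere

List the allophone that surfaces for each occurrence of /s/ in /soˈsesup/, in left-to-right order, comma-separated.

[s], [z], [h]

Occurrence 1 (position 1): no conditioning environment matches → elsewhere allophone [s].
Occurrence 2 (position 3): immediately before a stressed vowel → [z].
Occurrence 3 (position 5): between a vowel and a following unstressed vowel → [h].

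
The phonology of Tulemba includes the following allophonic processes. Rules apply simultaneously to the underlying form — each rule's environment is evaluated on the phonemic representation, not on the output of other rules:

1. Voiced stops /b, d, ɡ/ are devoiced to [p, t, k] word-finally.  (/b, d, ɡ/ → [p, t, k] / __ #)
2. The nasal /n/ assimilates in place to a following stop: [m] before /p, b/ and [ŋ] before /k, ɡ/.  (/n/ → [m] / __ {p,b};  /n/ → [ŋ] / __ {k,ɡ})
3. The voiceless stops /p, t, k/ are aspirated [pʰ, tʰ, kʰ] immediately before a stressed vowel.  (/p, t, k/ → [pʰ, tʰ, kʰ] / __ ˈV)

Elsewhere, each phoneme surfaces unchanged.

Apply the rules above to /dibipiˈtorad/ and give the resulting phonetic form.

/d/ — word-initial; rule 1 does not apply here → [d].
/i/ — not in any rule's target class → [i].
/b/ (between /i/ and /i/) fails the environment for rule 1, so it stays [b].
/i/ (between /b/ and /p/) is unaffected → [i].
/p/ (between /i/ and /i/) is in the target of rule 3 but the environment (immediately before a stressed vowel) is not met → [p].
/i/ (between /p/ and /t/): no rule targets it → [i].
/t/ (between /i/ and /o/): immediately before a stressed vowel, so rule 3 applies → [tʰ].
/o/ — not in any rule's target class → [o].
/r/ — not in any rule's target class → [r].
/a/ stays [a].
/d/ (word-final) occurs word-finally → [t] by rule 1.

[dibipiˈtʰorat]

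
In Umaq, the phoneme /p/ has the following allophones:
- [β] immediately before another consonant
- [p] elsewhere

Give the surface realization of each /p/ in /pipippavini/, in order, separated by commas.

[p], [p], [β], [p]

Occurrence 1 (position 1): no conditioning environment matches → elsewhere allophone [p].
Occurrence 2 (position 3): no conditioning environment matches → elsewhere allophone [p].
Occurrence 3 (position 5): immediately before another consonant → [β].
Occurrence 4 (position 6): no conditioning environment matches → elsewhere allophone [p].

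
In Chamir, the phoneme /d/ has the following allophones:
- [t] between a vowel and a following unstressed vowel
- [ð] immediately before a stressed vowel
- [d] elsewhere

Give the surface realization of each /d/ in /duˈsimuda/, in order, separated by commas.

Occurrence 1 (position 1): no conditioning environment matches → elsewhere allophone [d].
Occurrence 2 (position 7): between a vowel and a following unstressed vowel → [t].

[d], [t]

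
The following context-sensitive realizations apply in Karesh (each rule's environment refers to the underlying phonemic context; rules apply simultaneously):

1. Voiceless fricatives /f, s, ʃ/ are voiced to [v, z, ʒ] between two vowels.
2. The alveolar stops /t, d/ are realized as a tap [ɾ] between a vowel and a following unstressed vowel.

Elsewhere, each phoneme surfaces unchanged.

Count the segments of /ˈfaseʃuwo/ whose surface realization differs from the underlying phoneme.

Segments that undergo a rule: /s/ → [z] (rule 1); /ʃ/ → [ʒ] (rule 1).
All other segments surface unchanged.

2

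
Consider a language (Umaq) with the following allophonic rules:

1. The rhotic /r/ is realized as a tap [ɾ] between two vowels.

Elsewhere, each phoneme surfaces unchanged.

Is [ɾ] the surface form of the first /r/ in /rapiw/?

/r/ — word-initial; rule 1 does not apply here → [r].
The actual realization is [r], not [ɾ].

No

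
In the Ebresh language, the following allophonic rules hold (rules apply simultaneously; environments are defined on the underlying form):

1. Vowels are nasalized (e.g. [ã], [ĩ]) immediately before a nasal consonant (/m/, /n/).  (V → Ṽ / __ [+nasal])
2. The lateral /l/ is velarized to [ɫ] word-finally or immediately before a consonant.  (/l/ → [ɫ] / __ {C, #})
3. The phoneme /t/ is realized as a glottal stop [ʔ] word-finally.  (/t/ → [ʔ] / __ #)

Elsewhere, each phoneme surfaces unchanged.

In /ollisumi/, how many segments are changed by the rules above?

Segments that undergo a rule: /l/ → [ɫ] (rule 2); /u/ → [ũ] (rule 1).
All other segments surface unchanged.

2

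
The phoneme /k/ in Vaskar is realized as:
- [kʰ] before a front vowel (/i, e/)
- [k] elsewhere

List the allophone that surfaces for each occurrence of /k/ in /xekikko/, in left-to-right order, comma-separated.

[kʰ], [k], [k]

Occurrence 1 (position 3): before a front vowel (/i, e/) → [kʰ].
Occurrence 2 (position 5): no conditioning environment matches → elsewhere allophone [k].
Occurrence 3 (position 6): no conditioning environment matches → elsewhere allophone [k].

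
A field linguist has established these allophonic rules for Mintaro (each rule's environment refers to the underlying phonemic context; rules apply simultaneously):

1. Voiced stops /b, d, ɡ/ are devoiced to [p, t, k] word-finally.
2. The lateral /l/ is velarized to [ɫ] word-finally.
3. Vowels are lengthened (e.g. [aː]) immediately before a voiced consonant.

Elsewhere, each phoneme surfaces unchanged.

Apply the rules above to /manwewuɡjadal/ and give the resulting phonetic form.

[maːnweːwuːɡjaːdaːɫ]

/m/ stays [m].
/a/ (between /m/ and /n/) occurs before a voiced consonant → [aː] by rule 3.
/n/ (between /a/ and /w/): no rule targets it → [n].
/w/ (between /n/ and /e/): no rule targets it → [w].
/e/ meets the environment for rule 3 (before a voiced consonant) → [eː].
/w/ (between /e/ and /u/): no rule targets it → [w].
/u/ (between /w/ and /ɡ/): before a voiced consonant, so rule 3 applies → [uː].
/ɡ/ (between /u/ and /j/): rule 1 targets it, but not word-finally → unchanged [ɡ].
/j/ — not in any rule's target class → [j].
/a/ (between /j/ and /d/): before a voiced consonant, so rule 3 applies → [aː].
/d/ (between /a/ and /a/) fails the environment for rule 1, so it stays [d].
/a/ (between /d/ and /l/) occurs before a voiced consonant → [aː] by rule 3.
/l/ meets the environment for rule 2 (word-finally) → [ɫ].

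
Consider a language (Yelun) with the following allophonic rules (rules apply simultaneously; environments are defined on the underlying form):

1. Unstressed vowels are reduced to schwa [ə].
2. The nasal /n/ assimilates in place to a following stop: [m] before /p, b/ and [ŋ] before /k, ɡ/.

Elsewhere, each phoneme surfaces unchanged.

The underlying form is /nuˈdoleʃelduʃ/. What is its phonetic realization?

[nəˈdoləʃəldəʃ]

/n/ (word-initial): rule 2 targets it, but not before a labial or velar stop → unchanged [n].
/u/ (between /n/ and /d/): in an unstressed syllable, so rule 1 applies → [ə].
/d/ — not in any rule's target class → [d].
/o/ (between /d/ and /l/): rule 1 targets it, but not in an unstressed syllable → unchanged [o].
/l/ — not in any rule's target class → [l].
/e/ (between /l/ and /ʃ/) occurs in an unstressed syllable → [ə] by rule 1.
/ʃ/ — not in any rule's target class → [ʃ].
Rule 1 applies to /e/ (between /ʃ/ and /l/: in an unstressed syllable) → [ə].
/l/ (between /e/ and /d/) is unaffected → [l].
/d/ stays [d].
/u/ meets the environment for rule 1 (in an unstressed syllable) → [ə].
/ʃ/ (word-final): no rule targets it → [ʃ].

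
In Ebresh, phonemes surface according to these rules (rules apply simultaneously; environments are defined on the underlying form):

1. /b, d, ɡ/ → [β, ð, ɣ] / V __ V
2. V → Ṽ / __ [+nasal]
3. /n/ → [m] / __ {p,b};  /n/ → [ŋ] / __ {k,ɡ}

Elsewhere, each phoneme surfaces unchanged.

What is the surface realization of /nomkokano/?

/n/ (word-initial) is in the target of rule 3 but the environment (before a labial or velar stop) is not met → [n].
/o/ — between /n/ and /m/, before a nasal consonant — surfaces as [õ] (rule 2).
/o/ — between /k/ and /k/; rule 2 does not apply here → [o].
/a/ — between /k/ and /n/, before a nasal consonant — surfaces as [ã] (rule 2).
/n/ (between /a/ and /o/) is in the target of rule 3 but the environment (before a labial or velar stop) is not met → [n].
/o/ (word-final): rule 2 targets it, but not before a nasal consonant → unchanged [o].

[nõmkokãno]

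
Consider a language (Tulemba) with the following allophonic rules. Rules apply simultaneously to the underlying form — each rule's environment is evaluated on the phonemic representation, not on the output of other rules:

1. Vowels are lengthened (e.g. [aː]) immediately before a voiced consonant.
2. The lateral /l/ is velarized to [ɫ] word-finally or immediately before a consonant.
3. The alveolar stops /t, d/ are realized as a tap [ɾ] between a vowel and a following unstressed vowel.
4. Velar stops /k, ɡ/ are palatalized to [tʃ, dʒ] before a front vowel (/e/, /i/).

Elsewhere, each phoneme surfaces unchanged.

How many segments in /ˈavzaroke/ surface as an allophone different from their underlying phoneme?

3

Segments that undergo a rule: /a/ → [aː] (rule 1); /a/ → [aː] (rule 1); /k/ → [tʃ] (rule 4).
All other segments surface unchanged.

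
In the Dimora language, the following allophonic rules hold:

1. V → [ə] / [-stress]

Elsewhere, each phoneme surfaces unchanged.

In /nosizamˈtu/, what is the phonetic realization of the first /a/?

/a/ — between /z/ and /m/, in an unstressed syllable — surfaces as [ə] (rule 1).

[ə]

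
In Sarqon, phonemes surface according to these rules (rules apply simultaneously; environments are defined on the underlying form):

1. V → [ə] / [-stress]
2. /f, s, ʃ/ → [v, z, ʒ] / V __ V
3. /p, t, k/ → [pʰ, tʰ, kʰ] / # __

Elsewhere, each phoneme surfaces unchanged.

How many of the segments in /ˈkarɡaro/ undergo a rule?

3

Segments that undergo a rule: /k/ → [kʰ] (rule 3); /a/ → [ə] (rule 1); /o/ → [ə] (rule 1).
All other segments surface unchanged.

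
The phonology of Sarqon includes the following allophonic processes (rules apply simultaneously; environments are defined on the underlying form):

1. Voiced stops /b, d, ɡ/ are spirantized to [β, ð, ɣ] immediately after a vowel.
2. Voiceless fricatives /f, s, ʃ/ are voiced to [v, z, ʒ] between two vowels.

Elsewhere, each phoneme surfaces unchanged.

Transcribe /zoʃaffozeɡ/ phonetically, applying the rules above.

[zoʒaffozeɣ]

/z/ stays [z].
/o/ (between /z/ and /ʃ/): no rule targets it → [o].
/ʃ/ — between /o/ and /a/, between two vowels — surfaces as [ʒ] (rule 2).
/a/ (between /ʃ/ and /f/): no rule targets it → [a].
/f/ (between /a/ and /f/) fails the environment for rule 2, so it stays [f].
/f/ (between /f/ and /o/): rule 2 targets it, but not between two vowels → unchanged [f].
/o/ (between /f/ and /z/): no rule targets it → [o].
/z/ (between /o/ and /e/): no rule targets it → [z].
/e/ — not in any rule's target class → [e].
/ɡ/ (word-final): immediately after a vowel, so rule 1 applies → [ɣ].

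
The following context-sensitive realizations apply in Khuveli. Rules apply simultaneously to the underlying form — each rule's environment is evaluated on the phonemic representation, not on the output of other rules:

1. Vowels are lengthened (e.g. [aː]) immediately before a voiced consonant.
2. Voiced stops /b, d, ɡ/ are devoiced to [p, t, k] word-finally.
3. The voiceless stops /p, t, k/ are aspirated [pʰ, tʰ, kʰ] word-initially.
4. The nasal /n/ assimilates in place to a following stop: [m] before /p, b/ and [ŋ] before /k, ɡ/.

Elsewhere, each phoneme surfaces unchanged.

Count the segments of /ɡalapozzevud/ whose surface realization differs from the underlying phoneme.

Segments that undergo a rule: /a/ → [aː] (rule 1); /o/ → [oː] (rule 1); /e/ → [eː] (rule 1); /u/ → [uː] (rule 1); /d/ → [t] (rule 2).
All other segments surface unchanged.

5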